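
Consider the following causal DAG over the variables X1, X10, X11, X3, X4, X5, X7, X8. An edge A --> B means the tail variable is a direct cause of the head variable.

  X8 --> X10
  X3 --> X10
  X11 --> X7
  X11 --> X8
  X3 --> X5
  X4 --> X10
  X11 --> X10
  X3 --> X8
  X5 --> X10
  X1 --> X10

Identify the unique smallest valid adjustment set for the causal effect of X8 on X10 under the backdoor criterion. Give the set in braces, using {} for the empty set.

Variables eligible for adjustment (non-descendants of X8, excluding X8 and X10): {X1, X11, X3, X4, X5, X7}.
Backdoor paths from X8 to X10:
  P1: X8 <- X11 -> X10
  P2: X8 <- X3 -> X5 -> X10
  P3: X8 <- X3 -> X10
The empty set is not sufficient: P1 (X8 <- X11 -> X10) has no collider blocking it and no conditioned non-collider, so it is open.
Try {X11, X3}:
  P1: blocked at fork node X11 ∈ conditioning set.
  P2: blocked at fork node X3 ∈ conditioning set.
  P3: blocked at fork node X3 ∈ conditioning set.
{X11, X3} contains no descendant of X8 and blocks every backdoor path.
Every element of {X11, X3} is needed (dropping X11 leaves P1 open; dropping X3 leaves P2 open), so no proper subset is valid.
Among all size-2 subsets of the eligible variables, only {X11, X3} blocks every backdoor path, so it is the unique smallest valid adjustment set.

{X11, X3}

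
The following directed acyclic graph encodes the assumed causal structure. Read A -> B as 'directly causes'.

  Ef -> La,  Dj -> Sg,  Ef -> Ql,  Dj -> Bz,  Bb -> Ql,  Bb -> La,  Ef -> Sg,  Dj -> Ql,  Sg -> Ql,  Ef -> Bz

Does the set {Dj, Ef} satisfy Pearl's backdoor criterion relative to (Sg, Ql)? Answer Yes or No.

Backdoor paths from Sg to Ql (paths whose first edge points into Sg):
  P1: Sg <- Dj -> Bz <- Ef -> La <- Bb -> Ql
  P2: Sg <- Dj -> Bz <- Ef -> Ql
  P3: Sg <- Dj -> Ql
  P4: Sg <- Ef -> La <- Bb -> Ql
  P5: Sg <- Ef -> Bz <- Dj -> Ql
  P6: Sg <- Ef -> Ql
Condition 1 (no descendant of Sg in the set): holds — descendants of Sg are {Ql}; none are in {Dj, Ef}.
Condition 2 (every backdoor path blocked by {Dj, Ef}):
  P1: blocked at fork node Dj ∈ conditioning set.
  P2: blocked at fork node Dj ∈ conditioning set.
  P3: blocked at fork node Dj ∈ conditioning set.
  P4: blocked at fork node Ef ∈ conditioning set.
  P5: blocked at fork node Ef ∈ conditioning set.
  P6: blocked at fork node Ef ∈ conditioning set.
{Dj, Ef} satisfies the backdoor criterion.

Yes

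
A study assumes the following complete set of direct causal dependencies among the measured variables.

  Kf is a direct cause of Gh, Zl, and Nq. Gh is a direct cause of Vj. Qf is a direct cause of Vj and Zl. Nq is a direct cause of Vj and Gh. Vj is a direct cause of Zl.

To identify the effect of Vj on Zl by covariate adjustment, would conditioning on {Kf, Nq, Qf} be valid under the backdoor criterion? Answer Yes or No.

Yes

Backdoor paths from Vj to Zl (paths whose first edge points into Vj):
  P1: Vj <- Qf -> Zl
  P2: Vj <- Nq <- Kf -> Zl
  P3: Vj <- Nq -> Gh <- Kf -> Zl
  P4: Vj <- Gh <- Kf -> Zl
  P5: Vj <- Gh <- Nq <- Kf -> Zl
Condition 1 (no descendant of Vj in the set): holds — descendants of Vj are {Zl}; none are in {Kf, Nq, Qf}.
Condition 2 (every backdoor path blocked by {Kf, Nq, Qf}):
  P1: blocked at fork node Qf ∈ conditioning set.
  P2: blocked at chain node Nq ∈ conditioning set.
  P3: blocked at fork node Nq ∈ conditioning set.
  P4: blocked at fork node Kf ∈ conditioning set.
  P5: blocked at chain node Nq ∈ conditioning set.
{Kf, Nq, Qf} satisfies the backdoor criterion.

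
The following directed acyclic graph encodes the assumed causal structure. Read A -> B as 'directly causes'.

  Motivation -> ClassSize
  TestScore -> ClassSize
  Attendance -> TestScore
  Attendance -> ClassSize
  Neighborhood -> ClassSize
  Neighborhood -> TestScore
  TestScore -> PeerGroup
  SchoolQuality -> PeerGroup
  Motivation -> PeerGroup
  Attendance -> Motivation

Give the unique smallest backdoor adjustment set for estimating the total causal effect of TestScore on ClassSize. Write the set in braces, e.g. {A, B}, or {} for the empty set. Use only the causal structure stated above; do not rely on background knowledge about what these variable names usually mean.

{Attendance, Neighborhood}

Variables eligible for adjustment (non-descendants of TestScore, excluding TestScore and ClassSize): {Attendance, Motivation, Neighborhood, SchoolQuality}.
Backdoor paths from TestScore to ClassSize:
  P1: TestScore <- Neighborhood -> ClassSize
  P2: TestScore <- Attendance -> Motivation -> ClassSize
  P3: TestScore <- Attendance -> ClassSize
The empty set is not sufficient: P1 (TestScore <- Neighborhood -> ClassSize) has no collider blocking it and no conditioned non-collider, so it is open.
Try {Attendance, Neighborhood}:
  P1: blocked at fork node Neighborhood ∈ conditioning set.
  P2: blocked at fork node Attendance ∈ conditioning set.
  P3: blocked at fork node Attendance ∈ conditioning set.
{Attendance, Neighborhood} contains no descendant of TestScore and blocks every backdoor path.
Every element of {Attendance, Neighborhood} is needed (dropping Attendance leaves P2 open; dropping Neighborhood leaves P1 open), so no proper subset is valid.
Among all size-2 subsets of the eligible variables, only {Attendance, Neighborhood} blocks every backdoor path, so it is the unique smallest valid adjustment set.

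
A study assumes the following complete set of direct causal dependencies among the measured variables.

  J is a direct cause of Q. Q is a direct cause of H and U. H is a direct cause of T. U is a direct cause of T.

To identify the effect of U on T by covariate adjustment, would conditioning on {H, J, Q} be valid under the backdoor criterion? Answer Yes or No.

Backdoor paths from U to T (paths whose first edge points into U):
  P1: U <- Q -> H -> T
Condition 1 (no descendant of U in the set): holds — descendants of U are {T}; none are in {H, J, Q}.
Condition 2 (every backdoor path blocked by {H, J, Q}):
  P1: blocked at fork node Q ∈ conditioning set.
{H, J, Q} satisfies the backdoor criterion.

Yes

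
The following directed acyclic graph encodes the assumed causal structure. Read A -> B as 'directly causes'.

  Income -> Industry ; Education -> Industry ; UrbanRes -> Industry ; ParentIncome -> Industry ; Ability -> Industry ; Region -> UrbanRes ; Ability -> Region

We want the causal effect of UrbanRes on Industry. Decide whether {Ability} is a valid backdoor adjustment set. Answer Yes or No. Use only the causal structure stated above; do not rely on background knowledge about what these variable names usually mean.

Backdoor paths from UrbanRes to Industry (paths whose first edge points into UrbanRes):
  P1: UrbanRes <- Region <- Ability -> Industry
Condition 1 (no descendant of UrbanRes in the set): holds — descendants of UrbanRes are {Industry}; none are in {Ability}.
Condition 2 (every backdoor path blocked by {Ability}):
  P1: blocked at fork node Ability ∈ conditioning set.
{Ability} satisfies the backdoor criterion.

Yes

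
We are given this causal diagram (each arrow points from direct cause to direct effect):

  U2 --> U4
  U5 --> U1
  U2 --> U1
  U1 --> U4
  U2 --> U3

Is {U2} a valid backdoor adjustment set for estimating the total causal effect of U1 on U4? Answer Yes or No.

Yes

Backdoor paths from U1 to U4 (paths whose first edge points into U1):
  P1: U1 <- U2 -> U4
Condition 1 (no descendant of U1 in the set): holds — descendants of U1 are {U4}; none are in {U2}.
Condition 2 (every backdoor path blocked by {U2}):
  P1: blocked at fork node U2 ∈ conditioning set.
{U2} satisfies the backdoor criterion.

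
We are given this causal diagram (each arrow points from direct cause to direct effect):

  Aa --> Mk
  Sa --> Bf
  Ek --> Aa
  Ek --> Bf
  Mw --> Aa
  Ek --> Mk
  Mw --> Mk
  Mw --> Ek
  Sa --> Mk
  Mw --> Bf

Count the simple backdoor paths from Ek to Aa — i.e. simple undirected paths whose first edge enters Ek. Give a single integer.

3

A backdoor path from Ek to Aa is any simple undirected path whose first edge points into Ek (i.e. leaves Ek via a parent).
Parents of Ek: {Mw}.
Enumerating:
  P1: Ek <- Mw -> Aa
  P2: Ek <- Mw -> Mk <- Aa
  P3: Ek <- Mw -> Bf <- Sa -> Mk <- Aa
That exhausts the simple backdoor paths. Count: 3.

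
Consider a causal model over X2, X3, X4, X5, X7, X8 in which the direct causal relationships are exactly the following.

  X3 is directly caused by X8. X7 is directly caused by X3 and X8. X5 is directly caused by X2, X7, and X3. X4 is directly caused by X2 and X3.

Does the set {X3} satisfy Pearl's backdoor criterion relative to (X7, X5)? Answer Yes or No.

Yes

Backdoor paths from X7 to X5 (paths whose first edge points into X7):
  P1: X7 <- X8 -> X3 -> X4 <- X2 -> X5
  P2: X7 <- X8 -> X3 -> X5
  P3: X7 <- X3 -> X4 <- X2 -> X5
  P4: X7 <- X3 -> X5
Condition 1 (no descendant of X7 in the set): holds — descendants of X7 are {X5}; none are in {X3}.
Condition 2 (every backdoor path blocked by {X3}):
  P1: blocked at chain node X3 ∈ conditioning set.
  P2: blocked at chain node X3 ∈ conditioning set.
  P3: blocked at fork node X3 ∈ conditioning set.
  P4: blocked at fork node X3 ∈ conditioning set.
{X3} satisfies the backdoor criterion.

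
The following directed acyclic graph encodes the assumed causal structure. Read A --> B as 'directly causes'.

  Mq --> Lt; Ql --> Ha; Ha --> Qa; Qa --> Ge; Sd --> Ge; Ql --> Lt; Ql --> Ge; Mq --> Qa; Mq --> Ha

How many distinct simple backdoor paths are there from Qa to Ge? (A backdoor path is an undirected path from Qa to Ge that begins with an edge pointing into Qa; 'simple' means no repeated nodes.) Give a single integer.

A backdoor path from Qa to Ge is any simple undirected path whose first edge points into Qa (i.e. leaves Qa via a parent).
Parents of Qa: {Ha, Mq}.
Enumerating:
  P1: Qa <- Mq -> Ha <- Ql -> Ge
  P2: Qa <- Mq -> Lt <- Ql -> Ge
  P3: Qa <- Ha <- Ql -> Ge
  P4: Qa <- Ha <- Mq -> Lt <- Ql -> Ge
That exhausts the simple backdoor paths. Count: 4.

4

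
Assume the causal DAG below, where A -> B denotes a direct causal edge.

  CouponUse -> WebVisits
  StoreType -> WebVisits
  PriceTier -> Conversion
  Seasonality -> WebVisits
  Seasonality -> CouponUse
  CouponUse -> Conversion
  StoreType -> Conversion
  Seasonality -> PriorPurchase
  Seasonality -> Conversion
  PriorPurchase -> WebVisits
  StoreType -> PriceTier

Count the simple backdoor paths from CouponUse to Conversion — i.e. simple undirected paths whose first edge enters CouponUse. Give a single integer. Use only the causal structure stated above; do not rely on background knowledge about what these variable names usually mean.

A backdoor path from CouponUse to Conversion is any simple undirected path whose first edge points into CouponUse (i.e. leaves CouponUse via a parent).
Parents of CouponUse: {Seasonality}.
Enumerating:
  P1: CouponUse <- Seasonality -> PriorPurchase -> WebVisits <- StoreType -> PriceTier -> Conversion
  P2: CouponUse <- Seasonality -> PriorPurchase -> WebVisits <- StoreType -> Conversion
  P3: CouponUse <- Seasonality -> Conversion
  P4: CouponUse <- Seasonality -> WebVisits <- StoreType -> PriceTier -> Conversion
  P5: CouponUse <- Seasonality -> WebVisits <- StoreType -> Conversion
That exhausts the simple backdoor paths. Count: 5.

5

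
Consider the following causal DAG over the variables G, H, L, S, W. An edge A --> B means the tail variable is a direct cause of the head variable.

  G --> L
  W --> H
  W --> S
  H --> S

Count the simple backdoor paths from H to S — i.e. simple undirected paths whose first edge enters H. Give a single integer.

1

A backdoor path from H to S is any simple undirected path whose first edge points into H (i.e. leaves H via a parent).
Parents of H: {W}.
Enumerating:
  P1: H <- W -> S
That exhausts the simple backdoor paths. Count: 1.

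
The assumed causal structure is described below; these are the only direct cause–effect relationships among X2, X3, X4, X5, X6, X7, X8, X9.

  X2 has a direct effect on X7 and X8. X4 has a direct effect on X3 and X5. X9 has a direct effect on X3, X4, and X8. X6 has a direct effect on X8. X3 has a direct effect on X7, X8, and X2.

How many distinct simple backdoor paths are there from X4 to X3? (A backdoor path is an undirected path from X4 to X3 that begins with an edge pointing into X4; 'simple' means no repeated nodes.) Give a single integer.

A backdoor path from X4 to X3 is any simple undirected path whose first edge points into X4 (i.e. leaves X4 via a parent).
Parents of X4: {X9}.
Enumerating:
  P1: X4 <- X9 -> X3
  P2: X4 <- X9 -> X8 <- X3
  P3: X4 <- X9 -> X8 <- X2 <- X3
  P4: X4 <- X9 -> X8 <- X2 -> X7 <- X3
That exhausts the simple backdoor paths. Count: 4.

4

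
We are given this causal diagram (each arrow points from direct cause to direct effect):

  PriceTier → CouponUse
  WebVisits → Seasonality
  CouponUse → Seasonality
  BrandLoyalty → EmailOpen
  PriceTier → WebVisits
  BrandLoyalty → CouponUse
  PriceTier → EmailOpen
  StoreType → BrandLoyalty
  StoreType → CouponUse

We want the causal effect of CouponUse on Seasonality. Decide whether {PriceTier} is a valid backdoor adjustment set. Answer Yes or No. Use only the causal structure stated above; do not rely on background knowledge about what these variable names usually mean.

Backdoor paths from CouponUse to Seasonality (paths whose first edge points into CouponUse):
  P1: CouponUse <- StoreType -> BrandLoyalty -> EmailOpen <- PriceTier -> WebVisits -> Seasonality
  P2: CouponUse <- PriceTier -> WebVisits -> Seasonality
  P3: CouponUse <- BrandLoyalty -> EmailOpen <- PriceTier -> WebVisits -> Seasonality
Condition 1 (no descendant of CouponUse in the set): holds — descendants of CouponUse are {Seasonality}; none are in {PriceTier}.
Condition 2 (every backdoor path blocked by {PriceTier}):
  P1: blocked at collider EmailOpen (neither it nor any descendant is in the conditioning set).
  P2: blocked at fork node PriceTier ∈ conditioning set.
  P3: blocked at collider EmailOpen (neither it nor any descendant is in the conditioning set).
{PriceTier} satisfies the backdoor criterion.

Yes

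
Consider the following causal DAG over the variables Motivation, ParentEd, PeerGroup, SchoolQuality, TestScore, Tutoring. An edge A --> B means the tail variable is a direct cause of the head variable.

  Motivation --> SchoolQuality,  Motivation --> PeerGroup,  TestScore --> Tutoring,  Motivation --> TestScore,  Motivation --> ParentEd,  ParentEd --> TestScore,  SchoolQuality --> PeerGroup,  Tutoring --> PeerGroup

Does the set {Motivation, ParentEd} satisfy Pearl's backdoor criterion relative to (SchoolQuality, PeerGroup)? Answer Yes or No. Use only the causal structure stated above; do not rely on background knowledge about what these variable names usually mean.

Backdoor paths from SchoolQuality to PeerGroup (paths whose first edge points into SchoolQuality):
  P1: SchoolQuality <- Motivation -> ParentEd -> TestScore -> Tutoring -> PeerGroup
  P2: SchoolQuality <- Motivation -> TestScore -> Tutoring -> PeerGroup
  P3: SchoolQuality <- Motivation -> PeerGroup
Condition 1 (no descendant of SchoolQuality in the set): holds — descendants of SchoolQuality are {PeerGroup}; none are in {Motivation, ParentEd}.
Condition 2 (every backdoor path blocked by {Motivation, ParentEd}):
  P1: blocked at fork node Motivation ∈ conditioning set.
  P2: blocked at fork node Motivation ∈ conditioning set.
  P3: blocked at fork node Motivation ∈ conditioning set.
{Motivation, ParentEd} satisfies the backdoor criterion.

Yes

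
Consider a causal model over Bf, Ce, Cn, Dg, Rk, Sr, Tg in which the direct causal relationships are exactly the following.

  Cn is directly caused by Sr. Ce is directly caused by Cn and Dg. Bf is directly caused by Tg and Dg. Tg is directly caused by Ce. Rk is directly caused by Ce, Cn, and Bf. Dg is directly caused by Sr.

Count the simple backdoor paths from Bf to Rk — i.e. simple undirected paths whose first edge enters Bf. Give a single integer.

7

A backdoor path from Bf to Rk is any simple undirected path whose first edge points into Bf (i.e. leaves Bf via a parent).
Parents of Bf: {Dg, Tg}.
Enumerating:
  P1: Bf <- Dg <- Sr -> Cn -> Ce -> Rk
  P2: Bf <- Dg <- Sr -> Cn -> Rk
  P3: Bf <- Dg -> Ce <- Cn -> Rk
  P4: Bf <- Dg -> Ce -> Rk
  P5: Bf <- Tg <- Ce <- Cn -> Rk
  P6: Bf <- Tg <- Ce <- Dg <- Sr -> Cn -> Rk
  P7: Bf <- Tg <- Ce -> Rk
That exhausts the simple backdoor paths. Count: 7.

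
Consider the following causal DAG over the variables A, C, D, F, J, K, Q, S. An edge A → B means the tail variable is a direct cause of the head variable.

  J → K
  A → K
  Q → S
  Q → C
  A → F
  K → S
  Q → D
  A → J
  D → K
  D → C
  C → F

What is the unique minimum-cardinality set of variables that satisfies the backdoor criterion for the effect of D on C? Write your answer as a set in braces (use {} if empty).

{Q}

Variables eligible for adjustment (non-descendants of D, excluding D and C): {A, J, Q}.
Backdoor paths from D to C:
  P1: D <- Q -> S <- K <- A -> F <- C
  P2: D <- Q -> S <- K <- J <- A -> F <- C
  P3: D <- Q -> C
The empty set is not sufficient: P3 (D <- Q -> C) has no collider blocking it and no conditioned non-collider, so it is open.
Try {Q}:
  P1: blocked at fork node Q ∈ conditioning set.
  P2: blocked at fork node Q ∈ conditioning set.
  P3: blocked at fork node Q ∈ conditioning set.
{Q} contains no descendant of D and blocks every backdoor path.
No other singleton works — e.g. {A} leaves P3 open — so {Q} is the unique smallest valid adjustment set.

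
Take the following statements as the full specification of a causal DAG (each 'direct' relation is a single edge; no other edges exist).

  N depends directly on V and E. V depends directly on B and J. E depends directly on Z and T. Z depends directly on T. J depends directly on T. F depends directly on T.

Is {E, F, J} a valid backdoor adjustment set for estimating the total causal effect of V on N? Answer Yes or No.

Yes

Backdoor paths from V to N (paths whose first edge points into V):
  P1: V <- J <- T -> Z -> E -> N
  P2: V <- J <- T -> E -> N
Condition 1 (no descendant of V in the set): holds — descendants of V are {N}; none are in {E, F, J}.
Condition 2 (every backdoor path blocked by {E, F, J}):
  P1: blocked at chain node J ∈ conditioning set.
  P2: blocked at chain node J ∈ conditioning set.
{E, F, J} satisfies the backdoor criterion.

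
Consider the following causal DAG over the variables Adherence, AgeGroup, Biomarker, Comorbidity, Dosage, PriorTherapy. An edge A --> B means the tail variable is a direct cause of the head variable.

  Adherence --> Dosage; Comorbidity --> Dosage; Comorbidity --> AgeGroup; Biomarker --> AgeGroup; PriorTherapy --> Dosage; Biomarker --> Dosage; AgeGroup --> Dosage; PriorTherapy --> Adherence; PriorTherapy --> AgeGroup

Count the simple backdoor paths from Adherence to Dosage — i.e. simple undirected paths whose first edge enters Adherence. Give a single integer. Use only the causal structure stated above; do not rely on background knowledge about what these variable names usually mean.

A backdoor path from Adherence to Dosage is any simple undirected path whose first edge points into Adherence (i.e. leaves Adherence via a parent).
Parents of Adherence: {PriorTherapy}.
Enumerating:
  P1: Adherence <- PriorTherapy -> AgeGroup <- Biomarker -> Dosage
  P2: Adherence <- PriorTherapy -> AgeGroup <- Comorbidity -> Dosage
  P3: Adherence <- PriorTherapy -> AgeGroup -> Dosage
  P4: Adherence <- PriorTherapy -> Dosage
That exhausts the simple backdoor paths. Count: 4.

4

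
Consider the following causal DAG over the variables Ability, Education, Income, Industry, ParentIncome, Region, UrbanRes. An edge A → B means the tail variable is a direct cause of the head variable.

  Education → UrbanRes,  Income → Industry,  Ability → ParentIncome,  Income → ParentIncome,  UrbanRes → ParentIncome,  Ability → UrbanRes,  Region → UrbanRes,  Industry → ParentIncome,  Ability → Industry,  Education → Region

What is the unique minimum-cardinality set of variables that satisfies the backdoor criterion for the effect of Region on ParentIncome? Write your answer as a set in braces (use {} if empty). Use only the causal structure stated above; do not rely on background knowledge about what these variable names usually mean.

Variables eligible for adjustment (non-descendants of Region, excluding Region and ParentIncome): {Ability, Education, Income, Industry}.
Backdoor paths from Region to ParentIncome:
  P1: Region <- Education -> UrbanRes <- Ability -> Industry <- Income -> ParentIncome
  P2: Region <- Education -> UrbanRes <- Ability -> Industry -> ParentIncome
  P3: Region <- Education -> UrbanRes <- Ability -> ParentIncome
  P4: Region <- Education -> UrbanRes -> ParentIncome
The empty set is not sufficient: P4 (Region <- Education -> UrbanRes -> ParentIncome) has no collider blocking it and no conditioned non-collider, so it is open.
Try {Education}:
  P1: blocked at fork node Education ∈ conditioning set.
  P2: blocked at fork node Education ∈ conditioning set.
  P3: blocked at fork node Education ∈ conditioning set.
  P4: blocked at fork node Education ∈ conditioning set.
{Education} contains no descendant of Region and blocks every backdoor path.
No other singleton works — e.g. {Ability} leaves P4 open — so {Education} is the unique smallest valid adjustment set.

{Education}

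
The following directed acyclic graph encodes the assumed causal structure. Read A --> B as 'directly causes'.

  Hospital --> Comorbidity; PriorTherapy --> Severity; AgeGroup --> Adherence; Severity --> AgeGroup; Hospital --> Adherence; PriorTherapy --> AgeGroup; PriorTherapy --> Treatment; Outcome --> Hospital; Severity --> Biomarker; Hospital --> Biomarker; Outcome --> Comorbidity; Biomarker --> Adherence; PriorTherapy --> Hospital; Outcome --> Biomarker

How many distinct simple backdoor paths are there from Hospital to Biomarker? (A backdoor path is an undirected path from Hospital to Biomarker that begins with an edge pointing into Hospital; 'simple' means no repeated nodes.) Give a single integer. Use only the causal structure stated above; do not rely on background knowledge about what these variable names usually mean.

5

A backdoor path from Hospital to Biomarker is any simple undirected path whose first edge points into Hospital (i.e. leaves Hospital via a parent).
Parents of Hospital: {Outcome, PriorTherapy}.
Enumerating:
  P1: Hospital <- Outcome -> Biomarker
  P2: Hospital <- PriorTherapy -> Severity -> AgeGroup -> Adherence <- Biomarker
  P3: Hospital <- PriorTherapy -> Severity -> Biomarker
  P4: Hospital <- PriorTherapy -> AgeGroup <- Severity -> Biomarker
  P5: Hospital <- PriorTherapy -> AgeGroup -> Adherence <- Biomarker
That exhausts the simple backdoor paths. Count: 5.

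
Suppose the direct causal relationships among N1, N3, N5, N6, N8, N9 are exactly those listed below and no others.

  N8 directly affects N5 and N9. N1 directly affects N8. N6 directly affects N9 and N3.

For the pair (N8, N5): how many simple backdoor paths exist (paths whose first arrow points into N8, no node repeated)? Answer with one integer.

0

A backdoor path from N8 to N5 is any simple undirected path whose first edge points into N8 (i.e. leaves N8 via a parent).
Parents of N8: {N1}.
No simple path from any parent of N8 reaches N5 without revisiting N8, so there are no backdoor paths.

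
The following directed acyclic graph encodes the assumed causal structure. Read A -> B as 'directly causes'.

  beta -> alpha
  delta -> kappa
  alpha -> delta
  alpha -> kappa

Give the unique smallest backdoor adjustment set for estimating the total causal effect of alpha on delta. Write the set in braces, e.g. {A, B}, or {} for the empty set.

Variables eligible for adjustment (non-descendants of alpha, excluding alpha and delta): {beta}.
Backdoor paths from alpha to delta:
  (none)
With no backdoor paths the empty set already satisfies the criterion, and it is trivially minimal.

{}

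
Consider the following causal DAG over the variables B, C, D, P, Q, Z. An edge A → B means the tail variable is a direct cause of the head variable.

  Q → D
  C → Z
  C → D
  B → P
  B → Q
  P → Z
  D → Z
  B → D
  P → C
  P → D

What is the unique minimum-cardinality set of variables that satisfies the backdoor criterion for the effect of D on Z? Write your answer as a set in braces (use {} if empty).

{C, P}

Variables eligible for adjustment (non-descendants of D, excluding D and Z): {B, C, P, Q}.
Backdoor paths from D to Z:
  P1: D <- B -> P -> C -> Z
  P2: D <- B -> P -> Z
  P3: D <- Q <- B -> P -> C -> Z
  P4: D <- Q <- B -> P -> Z
  P5: D <- P -> C -> Z
  P6: D <- P -> Z
  P7: D <- C <- P -> Z
  P8: D <- C -> Z
The empty set is not sufficient: P1 (D <- B -> P -> C -> Z) has no collider blocking it and no conditioned non-collider, so it is open.
Try {C, P}:
  P1: blocked at chain node P ∈ conditioning set.
  P2: blocked at chain node P ∈ conditioning set.
  P3: blocked at chain node P ∈ conditioning set.
  P4: blocked at chain node P ∈ conditioning set.
  P5: blocked at fork node P ∈ conditioning set.
  P6: blocked at fork node P ∈ conditioning set.
  P7: blocked at chain node C ∈ conditioning set.
  P8: blocked at fork node C ∈ conditioning set.
{C, P} contains no descendant of D and blocks every backdoor path.
Every element of {C, P} is needed (dropping C leaves P8 open; dropping P leaves P2 open), so no proper subset is valid.
Among all size-2 subsets of the eligible variables, only {C, P} blocks every backdoor path, so it is the unique smallest valid adjustment set.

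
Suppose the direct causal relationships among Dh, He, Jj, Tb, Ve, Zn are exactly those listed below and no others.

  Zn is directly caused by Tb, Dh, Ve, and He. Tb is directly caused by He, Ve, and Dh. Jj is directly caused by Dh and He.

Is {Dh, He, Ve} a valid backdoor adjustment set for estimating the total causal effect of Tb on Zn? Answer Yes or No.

Yes

Backdoor paths from Tb to Zn (paths whose first edge points into Tb):
  P1: Tb <- He -> Jj <- Dh -> Zn
  P2: Tb <- He -> Zn
  P3: Tb <- Ve -> Zn
  P4: Tb <- Dh -> Jj <- He -> Zn
  P5: Tb <- Dh -> Zn
Condition 1 (no descendant of Tb in the set): holds — descendants of Tb are {Zn}; none are in {Dh, He, Ve}.
Condition 2 (every backdoor path blocked by {Dh, He, Ve}):
  P1: blocked at fork node He ∈ conditioning set.
  P2: blocked at fork node He ∈ conditioning set.
  P3: blocked at fork node Ve ∈ conditioning set.
  P4: blocked at fork node Dh ∈ conditioning set.
  P5: blocked at fork node Dh ∈ conditioning set.
{Dh, He, Ve} satisfies the backdoor criterion.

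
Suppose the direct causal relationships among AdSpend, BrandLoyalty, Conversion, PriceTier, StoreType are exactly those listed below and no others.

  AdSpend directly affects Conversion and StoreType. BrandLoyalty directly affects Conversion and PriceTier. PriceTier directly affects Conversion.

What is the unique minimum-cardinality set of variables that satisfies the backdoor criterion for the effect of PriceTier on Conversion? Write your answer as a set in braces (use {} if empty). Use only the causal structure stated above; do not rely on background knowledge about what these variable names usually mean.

{BrandLoyalty}

Variables eligible for adjustment (non-descendants of PriceTier, excluding PriceTier and Conversion): {AdSpend, BrandLoyalty, StoreType}.
Backdoor paths from PriceTier to Conversion:
  P1: PriceTier <- BrandLoyalty -> Conversion
The empty set is not sufficient: P1 (PriceTier <- BrandLoyalty -> Conversion) has no collider blocking it and no conditioned non-collider, so it is open.
Try {BrandLoyalty}:
  P1: blocked at fork node BrandLoyalty ∈ conditioning set.
{BrandLoyalty} contains no descendant of PriceTier and blocks every backdoor path.
No other singleton works — e.g. {AdSpend} leaves P1 open — so {BrandLoyalty} is the unique smallest valid adjustment set.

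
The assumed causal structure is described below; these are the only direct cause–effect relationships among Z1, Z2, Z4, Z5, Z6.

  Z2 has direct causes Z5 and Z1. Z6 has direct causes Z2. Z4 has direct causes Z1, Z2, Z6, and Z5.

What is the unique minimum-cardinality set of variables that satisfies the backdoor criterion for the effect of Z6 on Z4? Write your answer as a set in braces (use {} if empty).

Variables eligible for adjustment (non-descendants of Z6, excluding Z6 and Z4): {Z1, Z2, Z5}.
Backdoor paths from Z6 to Z4:
  P1: Z6 <- Z2 <- Z1 -> Z4
  P2: Z6 <- Z2 <- Z5 -> Z4
  P3: Z6 <- Z2 -> Z4
The empty set is not sufficient: P1 (Z6 <- Z2 <- Z1 -> Z4) has no collider blocking it and no conditioned non-collider, so it is open.
Try {Z2}:
  P1: blocked at chain node Z2 ∈ conditioning set.
  P2: blocked at chain node Z2 ∈ conditioning set.
  P3: blocked at fork node Z2 ∈ conditioning set.
{Z2} contains no descendant of Z6 and blocks every backdoor path.
No other singleton works — e.g. {Z1} leaves P2 open — so {Z2} is the unique smallest valid adjustment set.

{Z2}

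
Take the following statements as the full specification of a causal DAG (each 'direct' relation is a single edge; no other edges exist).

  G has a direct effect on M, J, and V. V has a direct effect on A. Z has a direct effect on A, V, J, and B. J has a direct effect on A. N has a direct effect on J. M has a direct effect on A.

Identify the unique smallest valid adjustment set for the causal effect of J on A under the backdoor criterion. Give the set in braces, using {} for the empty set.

{G, Z}

Variables eligible for adjustment (non-descendants of J, excluding J and A): {B, G, M, N, V, Z}.
Backdoor paths from J to A:
  P1: J <- Z -> V <- G -> M -> A
  P2: J <- Z -> V -> A
  P3: J <- Z -> A
  P4: J <- G -> M -> A
  P5: J <- G -> V <- Z -> A
  P6: J <- G -> V -> A
The empty set is not sufficient: P2 (J <- Z -> V -> A) has no collider blocking it and no conditioned non-collider, so it is open.
Try {G, Z}:
  P1: blocked at fork node Z ∈ conditioning set.
  P2: blocked at fork node Z ∈ conditioning set.
  P3: blocked at fork node Z ∈ conditioning set.
  P4: blocked at fork node G ∈ conditioning set.
  P5: blocked at fork node G ∈ conditioning set.
  P6: blocked at fork node G ∈ conditioning set.
{G, Z} contains no descendant of J and blocks every backdoor path.
Every element of {G, Z} is needed (dropping G leaves P4 open; dropping Z leaves P2 open), so no proper subset is valid.
Among all size-2 subsets of the eligible variables, only {G, Z} blocks every backdoor path, so it is the unique smallest valid adjustment set.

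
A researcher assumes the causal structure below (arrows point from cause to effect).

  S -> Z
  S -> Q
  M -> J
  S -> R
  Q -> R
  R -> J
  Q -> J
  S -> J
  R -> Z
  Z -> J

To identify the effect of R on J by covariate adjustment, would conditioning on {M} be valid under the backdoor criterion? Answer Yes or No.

No

Backdoor paths from R to J (paths whose first edge points into R):
  P1: R <- S -> Q -> J
  P2: R <- S -> Z -> J
  P3: R <- S -> J
  P4: R <- Q <- S -> Z -> J
  P5: R <- Q <- S -> J
  P6: R <- Q -> J
Condition 1 (no descendant of R in the set): holds — descendants of R are {J, Z}; none are in {M}.
Condition 2 (every backdoor path blocked by {M}):
  P1: open — no interior node is in the conditioning set.
  P2: open — no interior node is in the conditioning set.
  P3: open — no interior node is in the conditioning set.
  P4: open — no interior node is in the conditioning set.
  P5: open — no interior node is in the conditioning set.
  P6: open — no interior node is in the conditioning set.
{M} does not satisfy the backdoor criterion.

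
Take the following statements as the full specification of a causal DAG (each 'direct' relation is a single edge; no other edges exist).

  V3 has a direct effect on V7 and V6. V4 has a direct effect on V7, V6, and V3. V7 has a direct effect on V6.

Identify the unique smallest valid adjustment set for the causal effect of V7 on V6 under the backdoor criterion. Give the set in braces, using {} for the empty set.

Variables eligible for adjustment (non-descendants of V7, excluding V7 and V6): {V3, V4}.
Backdoor paths from V7 to V6:
  P1: V7 <- V4 -> V3 -> V6
  P2: V7 <- V4 -> V6
  P3: V7 <- V3 <- V4 -> V6
  P4: V7 <- V3 -> V6
The empty set is not sufficient: P1 (V7 <- V4 -> V3 -> V6) has no collider blocking it and no conditioned non-collider, so it is open.
Try {V3, V4}:
  P1: blocked at fork node V4 ∈ conditioning set.
  P2: blocked at fork node V4 ∈ conditioning set.
  P3: blocked at chain node V3 ∈ conditioning set.
  P4: blocked at fork node V3 ∈ conditioning set.
{V3, V4} contains no descendant of V7 and blocks every backdoor path.
Every element of {V3, V4} is needed (dropping V3 leaves P4 open; dropping V4 leaves P2 open), so no proper subset is valid.
Among all size-2 subsets of the eligible variables, only {V3, V4} blocks every backdoor path, so it is the unique smallest valid adjustment set.

{V3, V4}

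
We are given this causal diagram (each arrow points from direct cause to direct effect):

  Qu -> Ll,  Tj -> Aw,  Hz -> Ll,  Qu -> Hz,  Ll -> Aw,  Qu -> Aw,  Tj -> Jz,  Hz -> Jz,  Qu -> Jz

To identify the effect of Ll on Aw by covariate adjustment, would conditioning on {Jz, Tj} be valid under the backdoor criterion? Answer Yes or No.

No

Backdoor paths from Ll to Aw (paths whose first edge points into Ll):
  P1: Ll <- Qu -> Hz -> Jz <- Tj -> Aw
  P2: Ll <- Qu -> Aw
  P3: Ll <- Qu -> Jz <- Tj -> Aw
  P4: Ll <- Hz <- Qu -> Aw
  P5: Ll <- Hz <- Qu -> Jz <- Tj -> Aw
  P6: Ll <- Hz -> Jz <- Tj -> Aw
  P7: Ll <- Hz -> Jz <- Qu -> Aw
Condition 1 (no descendant of Ll in the set): holds — descendants of Ll are {Aw}; none are in {Jz, Tj}.
Condition 2 (every backdoor path blocked by {Jz, Tj}):
  P1: blocked at fork node Tj ∈ conditioning set.
  P2: open — no interior node is in the conditioning set.
  P3: blocked at fork node Tj ∈ conditioning set.
  P4: open — no interior node is in the conditioning set.
  P5: blocked at fork node Tj ∈ conditioning set.
  P6: blocked at fork node Tj ∈ conditioning set.
  P7: open — collider(s) Jz are conditioned on (or have a conditioned descendant) and no non-collider on the path is in the set.
{Jz, Tj} does not satisfy the backdoor criterion.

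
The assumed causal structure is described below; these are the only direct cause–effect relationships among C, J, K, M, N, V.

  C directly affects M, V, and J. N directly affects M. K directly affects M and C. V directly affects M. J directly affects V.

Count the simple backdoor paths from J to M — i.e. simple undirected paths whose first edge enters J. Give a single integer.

A backdoor path from J to M is any simple undirected path whose first edge points into J (i.e. leaves J via a parent).
Parents of J: {C}.
Enumerating:
  P1: J <- C <- K -> M
  P2: J <- C -> V -> M
  P3: J <- C -> M
That exhausts the simple backdoor paths. Count: 3.

3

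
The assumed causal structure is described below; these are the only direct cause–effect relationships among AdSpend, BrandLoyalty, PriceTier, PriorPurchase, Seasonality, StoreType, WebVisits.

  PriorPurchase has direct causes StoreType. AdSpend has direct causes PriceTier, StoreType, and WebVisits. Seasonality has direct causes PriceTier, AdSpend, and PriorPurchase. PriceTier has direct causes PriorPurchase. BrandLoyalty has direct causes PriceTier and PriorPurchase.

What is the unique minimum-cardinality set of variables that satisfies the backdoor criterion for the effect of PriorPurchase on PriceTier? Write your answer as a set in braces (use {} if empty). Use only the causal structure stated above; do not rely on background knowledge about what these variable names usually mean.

{}

Variables eligible for adjustment (non-descendants of PriorPurchase, excluding PriorPurchase and PriceTier): {StoreType, WebVisits}.
Backdoor paths from PriorPurchase to PriceTier:
  P1: PriorPurchase <- StoreType -> AdSpend <- PriceTier
  P2: PriorPurchase <- StoreType -> AdSpend -> Seasonality <- PriceTier
Each backdoor path contains an unconditioned collider, so every path is already blocked with the empty conditioning set:
  P1: blocked at collider AdSpend (neither it nor any descendant is in the conditioning set).
  P2: blocked at collider Seasonality (neither it nor any descendant is in the conditioning set).
The empty set is therefore the unique smallest valid set.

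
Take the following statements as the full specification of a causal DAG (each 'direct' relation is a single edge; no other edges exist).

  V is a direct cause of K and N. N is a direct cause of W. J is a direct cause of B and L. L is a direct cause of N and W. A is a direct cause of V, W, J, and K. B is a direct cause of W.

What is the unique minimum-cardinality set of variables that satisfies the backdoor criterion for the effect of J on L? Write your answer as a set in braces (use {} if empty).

{}

Variables eligible for adjustment (non-descendants of J, excluding J and L): {A, K, V}.
Backdoor paths from J to L:
  P1: J <- A -> V -> N <- L
  P2: J <- A -> V -> N -> W <- L
  P3: J <- A -> K <- V -> N <- L
  P4: J <- A -> K <- V -> N -> W <- L
  P5: J <- A -> W <- L
  P6: J <- A -> W <- N <- L
Each backdoor path contains an unconditioned collider, so every path is already blocked with the empty conditioning set:
  P1: blocked at collider N (neither it nor any descendant is in the conditioning set).
  P2: blocked at collider W (neither it nor any descendant is in the conditioning set).
  P3: blocked at collider K (neither it nor any descendant is in the conditioning set).
  P4: blocked at collider K (neither it nor any descendant is in the conditioning set).
  P5: blocked at collider W (neither it nor any descendant is in the conditioning set).
  P6: blocked at collider W (neither it nor any descendant is in the conditioning set).
The empty set is therefore the unique smallest valid set.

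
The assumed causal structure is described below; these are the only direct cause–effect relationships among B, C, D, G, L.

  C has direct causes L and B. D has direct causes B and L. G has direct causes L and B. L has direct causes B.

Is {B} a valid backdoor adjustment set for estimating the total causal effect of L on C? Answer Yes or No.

Backdoor paths from L to C (paths whose first edge points into L):
  P1: L <- B -> C
Condition 1 (no descendant of L in the set): holds — descendants of L are {C, D, G}; none are in {B}.
Condition 2 (every backdoor path blocked by {B}):
  P1: blocked at fork node B ∈ conditioning set.
{B} satisfies the backdoor criterion.

Yes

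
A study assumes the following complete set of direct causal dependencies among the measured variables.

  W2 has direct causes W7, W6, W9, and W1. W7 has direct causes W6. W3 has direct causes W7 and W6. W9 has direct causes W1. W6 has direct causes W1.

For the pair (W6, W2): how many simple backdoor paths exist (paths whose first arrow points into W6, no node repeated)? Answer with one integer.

2

A backdoor path from W6 to W2 is any simple undirected path whose first edge points into W6 (i.e. leaves W6 via a parent).
Parents of W6: {W1}.
Enumerating:
  P1: W6 <- W1 -> W9 -> W2
  P2: W6 <- W1 -> W2
That exhausts the simple backdoor paths. Count: 2.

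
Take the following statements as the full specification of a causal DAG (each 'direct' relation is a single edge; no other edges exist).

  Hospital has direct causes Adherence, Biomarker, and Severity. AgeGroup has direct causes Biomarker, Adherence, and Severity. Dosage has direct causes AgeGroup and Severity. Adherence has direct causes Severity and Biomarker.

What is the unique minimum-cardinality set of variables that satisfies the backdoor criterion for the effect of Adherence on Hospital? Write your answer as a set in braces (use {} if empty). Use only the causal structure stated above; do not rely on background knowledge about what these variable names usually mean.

{Biomarker, Severity}

Variables eligible for adjustment (non-descendants of Adherence, excluding Adherence and Hospital): {Biomarker, Severity}.
Backdoor paths from Adherence to Hospital:
  P1: Adherence <- Severity -> AgeGroup <- Biomarker -> Hospital
  P2: Adherence <- Severity -> Dosage <- AgeGroup <- Biomarker -> Hospital
  P3: Adherence <- Severity -> Hospital
  P4: Adherence <- Biomarker -> AgeGroup <- Severity -> Hospital
  P5: Adherence <- Biomarker -> AgeGroup -> Dosage <- Severity -> Hospital
  P6: Adherence <- Biomarker -> Hospital
The empty set is not sufficient: P3 (Adherence <- Severity -> Hospital) has no collider blocking it and no conditioned non-collider, so it is open.
Try {Biomarker, Severity}:
  P1: blocked at fork node Severity ∈ conditioning set.
  P2: blocked at fork node Severity ∈ conditioning set.
  P3: blocked at fork node Severity ∈ conditioning set.
  P4: blocked at fork node Biomarker ∈ conditioning set.
  P5: blocked at fork node Biomarker ∈ conditioning set.
  P6: blocked at fork node Biomarker ∈ conditioning set.
{Biomarker, Severity} contains no descendant of Adherence and blocks every backdoor path.
Every element of {Biomarker, Severity} is needed (dropping Biomarker leaves P6 open; dropping Severity leaves P3 open), so no proper subset is valid.
Among all size-2 subsets of the eligible variables, only {Biomarker, Severity} blocks every backdoor path, so it is the unique smallest valid adjustment set.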